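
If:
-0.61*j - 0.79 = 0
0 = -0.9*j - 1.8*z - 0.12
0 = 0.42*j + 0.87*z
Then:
No Solution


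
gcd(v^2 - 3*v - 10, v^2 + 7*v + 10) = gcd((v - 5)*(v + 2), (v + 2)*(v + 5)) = v + 2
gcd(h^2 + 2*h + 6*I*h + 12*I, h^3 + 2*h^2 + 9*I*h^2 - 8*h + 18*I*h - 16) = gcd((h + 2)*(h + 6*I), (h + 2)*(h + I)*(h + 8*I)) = h + 2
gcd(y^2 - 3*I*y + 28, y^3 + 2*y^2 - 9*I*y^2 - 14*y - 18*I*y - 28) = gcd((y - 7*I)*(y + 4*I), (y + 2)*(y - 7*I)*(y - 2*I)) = y - 7*I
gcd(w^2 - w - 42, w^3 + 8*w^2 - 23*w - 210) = w + 6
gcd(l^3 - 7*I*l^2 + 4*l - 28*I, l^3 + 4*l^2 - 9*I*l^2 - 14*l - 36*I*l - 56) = l^2 - 9*I*l - 14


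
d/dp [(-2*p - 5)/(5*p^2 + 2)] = 2*(5*p^2 + 25*p - 2)/(25*p^4 + 20*p^2 + 4)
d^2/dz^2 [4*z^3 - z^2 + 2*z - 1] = 24*z - 2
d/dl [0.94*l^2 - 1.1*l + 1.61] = 1.88*l - 1.1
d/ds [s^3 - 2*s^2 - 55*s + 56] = 3*s^2 - 4*s - 55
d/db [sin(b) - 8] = cos(b)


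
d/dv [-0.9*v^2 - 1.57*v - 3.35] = -1.8*v - 1.57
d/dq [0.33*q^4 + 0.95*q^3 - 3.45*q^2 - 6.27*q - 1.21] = 1.32*q^3 + 2.85*q^2 - 6.9*q - 6.27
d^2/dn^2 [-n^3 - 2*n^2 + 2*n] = -6*n - 4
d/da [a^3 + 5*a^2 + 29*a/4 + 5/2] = 3*a^2 + 10*a + 29/4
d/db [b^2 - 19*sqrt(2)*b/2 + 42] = 2*b - 19*sqrt(2)/2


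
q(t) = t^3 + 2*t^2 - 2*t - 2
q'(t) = 3*t^2 + 4*t - 2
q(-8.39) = -435.03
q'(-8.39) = 175.62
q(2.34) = 17.08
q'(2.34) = 23.79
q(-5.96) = -130.75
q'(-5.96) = 80.72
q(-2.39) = 0.55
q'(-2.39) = 5.58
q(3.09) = 40.42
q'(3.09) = 39.00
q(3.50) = 58.38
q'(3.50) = 48.75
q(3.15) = 42.80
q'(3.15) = 40.37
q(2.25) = 15.02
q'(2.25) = 22.19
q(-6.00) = -134.00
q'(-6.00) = 82.00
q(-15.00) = -2897.00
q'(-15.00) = 613.00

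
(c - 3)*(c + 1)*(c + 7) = c^3 + 5*c^2 - 17*c - 21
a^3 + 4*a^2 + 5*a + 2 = (a + 1)^2*(a + 2)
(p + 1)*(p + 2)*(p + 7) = p^3 + 10*p^2 + 23*p + 14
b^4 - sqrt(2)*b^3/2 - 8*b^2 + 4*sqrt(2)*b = b*(b - 2*sqrt(2))*(b - sqrt(2)/2)*(b + 2*sqrt(2))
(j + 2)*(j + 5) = j^2 + 7*j + 10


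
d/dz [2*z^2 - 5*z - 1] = 4*z - 5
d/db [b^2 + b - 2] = 2*b + 1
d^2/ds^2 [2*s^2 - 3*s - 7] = 4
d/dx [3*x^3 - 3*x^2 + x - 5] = 9*x^2 - 6*x + 1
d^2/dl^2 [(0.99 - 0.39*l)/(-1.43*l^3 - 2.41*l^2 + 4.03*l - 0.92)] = (4.785066*l^5 - 16.22907*l^4 - 45.564012*l^3 - 6.42549599999999*l^2 + 60.317478*l - 24.874998)/(2.924207*l^9 + 14.784627*l^8 + 0.193908000000008*l^7 - 63.690089*l^6 + 18.477108*l^5 + 101.640855*l^4 - 115.431667*l^3 + 50.944356*l^2 - 10.232976*l + 0.778688)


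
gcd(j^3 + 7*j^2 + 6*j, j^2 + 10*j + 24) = j + 6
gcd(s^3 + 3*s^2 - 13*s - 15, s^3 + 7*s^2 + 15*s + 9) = s + 1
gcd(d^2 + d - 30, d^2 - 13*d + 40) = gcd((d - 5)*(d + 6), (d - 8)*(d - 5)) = d - 5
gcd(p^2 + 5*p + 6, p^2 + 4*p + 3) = p + 3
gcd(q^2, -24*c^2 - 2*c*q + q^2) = 1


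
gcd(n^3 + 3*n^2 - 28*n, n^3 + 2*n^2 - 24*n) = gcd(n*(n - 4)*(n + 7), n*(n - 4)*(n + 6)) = n^2 - 4*n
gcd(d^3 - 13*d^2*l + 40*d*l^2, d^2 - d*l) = d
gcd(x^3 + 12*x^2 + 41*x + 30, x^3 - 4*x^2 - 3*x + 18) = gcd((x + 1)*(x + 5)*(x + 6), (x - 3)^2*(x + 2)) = 1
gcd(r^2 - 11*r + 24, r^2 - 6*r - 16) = r - 8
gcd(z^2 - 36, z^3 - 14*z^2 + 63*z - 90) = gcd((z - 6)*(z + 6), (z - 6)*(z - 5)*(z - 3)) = z - 6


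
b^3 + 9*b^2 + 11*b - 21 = (b - 1)*(b + 3)*(b + 7)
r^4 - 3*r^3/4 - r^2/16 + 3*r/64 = r*(r - 3/4)*(r - 1/4)*(r + 1/4)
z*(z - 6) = z^2 - 6*z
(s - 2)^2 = s^2 - 4*s + 4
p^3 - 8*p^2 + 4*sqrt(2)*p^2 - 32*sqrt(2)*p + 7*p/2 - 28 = (p - 8)*(p + sqrt(2)/2)*(p + 7*sqrt(2)/2)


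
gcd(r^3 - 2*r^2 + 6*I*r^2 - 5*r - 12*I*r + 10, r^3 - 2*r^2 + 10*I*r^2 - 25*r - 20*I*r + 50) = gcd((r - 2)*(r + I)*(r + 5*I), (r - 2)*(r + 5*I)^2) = r^2 + r*(-2 + 5*I) - 10*I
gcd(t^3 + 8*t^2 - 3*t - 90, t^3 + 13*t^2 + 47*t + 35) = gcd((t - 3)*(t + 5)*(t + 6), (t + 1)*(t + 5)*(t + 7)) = t + 5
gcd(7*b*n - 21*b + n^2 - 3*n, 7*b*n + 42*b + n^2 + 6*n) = 7*b + n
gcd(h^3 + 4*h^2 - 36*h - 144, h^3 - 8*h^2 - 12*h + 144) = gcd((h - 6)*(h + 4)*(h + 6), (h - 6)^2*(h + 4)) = h^2 - 2*h - 24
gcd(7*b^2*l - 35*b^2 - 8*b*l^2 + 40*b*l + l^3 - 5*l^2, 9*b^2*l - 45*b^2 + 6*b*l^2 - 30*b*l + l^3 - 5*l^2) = l - 5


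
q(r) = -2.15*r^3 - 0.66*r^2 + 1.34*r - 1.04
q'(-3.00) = -52.75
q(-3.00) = 47.05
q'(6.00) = -238.78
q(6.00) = -481.16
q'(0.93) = -5.47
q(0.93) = -2.09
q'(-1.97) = -21.09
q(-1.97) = 10.20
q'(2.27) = -34.89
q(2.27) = -26.55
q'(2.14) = -31.02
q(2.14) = -22.27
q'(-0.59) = -0.13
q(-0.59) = -1.62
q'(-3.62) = -78.40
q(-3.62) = 87.45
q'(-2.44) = -33.84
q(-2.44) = 22.99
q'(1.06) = -7.31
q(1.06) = -2.92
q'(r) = -6.45*r^2 - 1.32*r + 1.34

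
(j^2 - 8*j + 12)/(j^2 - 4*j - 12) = (j - 2)/(j + 2)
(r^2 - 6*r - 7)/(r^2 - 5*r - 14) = (r + 1)/(r + 2)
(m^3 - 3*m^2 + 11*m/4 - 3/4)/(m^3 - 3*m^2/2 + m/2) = (m - 3/2)/m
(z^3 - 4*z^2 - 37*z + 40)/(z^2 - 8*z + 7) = (z^2 - 3*z - 40)/(z - 7)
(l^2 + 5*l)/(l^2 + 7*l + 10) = l/(l + 2)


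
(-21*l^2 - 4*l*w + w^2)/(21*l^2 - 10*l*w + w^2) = (3*l + w)/(-3*l + w)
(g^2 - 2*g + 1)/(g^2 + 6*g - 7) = (g - 1)/(g + 7)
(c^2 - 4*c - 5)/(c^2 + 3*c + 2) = (c - 5)/(c + 2)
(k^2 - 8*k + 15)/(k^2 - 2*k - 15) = (k - 3)/(k + 3)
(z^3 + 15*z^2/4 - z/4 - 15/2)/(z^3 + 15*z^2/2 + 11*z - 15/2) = (4*z^2 + 3*z - 10)/(2*(2*z^2 + 9*z - 5))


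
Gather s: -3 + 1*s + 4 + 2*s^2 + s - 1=2*s^2 + 2*s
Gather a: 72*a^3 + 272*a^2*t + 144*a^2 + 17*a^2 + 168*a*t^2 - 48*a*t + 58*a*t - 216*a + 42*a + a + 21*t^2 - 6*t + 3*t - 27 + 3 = 72*a^3 + a^2*(272*t + 161) + a*(168*t^2 + 10*t - 173) + 21*t^2 - 3*t - 24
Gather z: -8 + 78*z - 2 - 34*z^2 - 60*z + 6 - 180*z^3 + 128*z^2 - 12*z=-180*z^3 + 94*z^2 + 6*z - 4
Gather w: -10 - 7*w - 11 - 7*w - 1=-14*w - 22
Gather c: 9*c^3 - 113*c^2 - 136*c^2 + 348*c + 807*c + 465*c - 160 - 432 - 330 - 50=9*c^3 - 249*c^2 + 1620*c - 972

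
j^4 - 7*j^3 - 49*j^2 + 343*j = j*(j - 7)^2*(j + 7)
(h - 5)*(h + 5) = h^2 - 25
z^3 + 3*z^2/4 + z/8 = z*(z + 1/4)*(z + 1/2)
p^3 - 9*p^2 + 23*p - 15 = (p - 5)*(p - 3)*(p - 1)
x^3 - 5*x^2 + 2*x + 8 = (x - 4)*(x - 2)*(x + 1)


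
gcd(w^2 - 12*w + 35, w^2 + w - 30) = w - 5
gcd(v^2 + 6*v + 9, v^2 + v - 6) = v + 3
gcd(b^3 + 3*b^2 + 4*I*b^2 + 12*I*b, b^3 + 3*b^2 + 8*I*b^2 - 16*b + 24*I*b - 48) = b^2 + b*(3 + 4*I) + 12*I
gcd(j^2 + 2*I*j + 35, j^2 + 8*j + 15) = 1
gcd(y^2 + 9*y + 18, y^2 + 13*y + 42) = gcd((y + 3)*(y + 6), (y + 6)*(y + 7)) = y + 6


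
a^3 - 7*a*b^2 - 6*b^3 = (a - 3*b)*(a + b)*(a + 2*b)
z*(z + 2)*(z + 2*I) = z^3 + 2*z^2 + 2*I*z^2 + 4*I*z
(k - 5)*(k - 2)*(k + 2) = k^3 - 5*k^2 - 4*k + 20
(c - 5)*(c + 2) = c^2 - 3*c - 10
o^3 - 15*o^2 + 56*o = o*(o - 8)*(o - 7)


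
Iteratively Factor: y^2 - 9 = (y - 3)*(y + 3)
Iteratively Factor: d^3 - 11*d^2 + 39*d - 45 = (d - 3)*(d^2 - 8*d + 15) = (d - 3)^2*(d - 5)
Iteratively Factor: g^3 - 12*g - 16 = (g + 2)*(g^2 - 2*g - 8) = (g - 4)*(g + 2)*(g + 2)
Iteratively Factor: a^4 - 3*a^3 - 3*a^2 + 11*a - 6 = (a + 2)*(a^3 - 5*a^2 + 7*a - 3) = (a - 1)*(a + 2)*(a^2 - 4*a + 3) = (a - 3)*(a - 1)*(a + 2)*(a - 1)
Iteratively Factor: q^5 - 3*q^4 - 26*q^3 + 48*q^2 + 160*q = (q + 4)*(q^4 - 7*q^3 + 2*q^2 + 40*q) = (q - 4)*(q + 4)*(q^3 - 3*q^2 - 10*q) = (q - 4)*(q + 2)*(q + 4)*(q^2 - 5*q) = (q - 5)*(q - 4)*(q + 2)*(q + 4)*(q)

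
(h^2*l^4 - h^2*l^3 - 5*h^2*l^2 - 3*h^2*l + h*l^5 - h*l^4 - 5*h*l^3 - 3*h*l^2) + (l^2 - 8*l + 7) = h^2*l^4 - h^2*l^3 - 5*h^2*l^2 - 3*h^2*l + h*l^5 - h*l^4 - 5*h*l^3 - 3*h*l^2 + l^2 - 8*l + 7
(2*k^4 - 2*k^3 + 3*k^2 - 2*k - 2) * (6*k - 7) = 12*k^5 - 26*k^4 + 32*k^3 - 33*k^2 + 2*k + 14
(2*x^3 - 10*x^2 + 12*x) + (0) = 2*x^3 - 10*x^2 + 12*x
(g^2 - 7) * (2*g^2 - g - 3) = 2*g^4 - g^3 - 17*g^2 + 7*g + 21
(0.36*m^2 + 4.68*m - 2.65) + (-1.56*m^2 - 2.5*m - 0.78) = -1.2*m^2 + 2.18*m - 3.43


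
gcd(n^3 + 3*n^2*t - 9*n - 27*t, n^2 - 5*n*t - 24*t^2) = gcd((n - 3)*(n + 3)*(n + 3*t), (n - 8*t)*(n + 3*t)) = n + 3*t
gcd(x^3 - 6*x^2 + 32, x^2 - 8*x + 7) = 1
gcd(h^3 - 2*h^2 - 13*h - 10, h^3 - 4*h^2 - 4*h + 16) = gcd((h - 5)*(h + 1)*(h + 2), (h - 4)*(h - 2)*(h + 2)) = h + 2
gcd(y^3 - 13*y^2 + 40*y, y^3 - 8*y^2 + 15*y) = y^2 - 5*y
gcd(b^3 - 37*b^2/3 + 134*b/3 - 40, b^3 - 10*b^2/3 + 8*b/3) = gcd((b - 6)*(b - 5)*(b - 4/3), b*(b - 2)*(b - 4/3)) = b - 4/3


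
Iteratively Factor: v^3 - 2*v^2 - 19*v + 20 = (v - 1)*(v^2 - v - 20) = (v - 5)*(v - 1)*(v + 4)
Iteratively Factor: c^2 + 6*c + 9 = (c + 3)*(c + 3)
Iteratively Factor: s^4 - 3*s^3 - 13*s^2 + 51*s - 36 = (s - 1)*(s^3 - 2*s^2 - 15*s + 36) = (s - 1)*(s + 4)*(s^2 - 6*s + 9) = (s - 3)*(s - 1)*(s + 4)*(s - 3)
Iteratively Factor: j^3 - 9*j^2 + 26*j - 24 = (j - 3)*(j^2 - 6*j + 8) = (j - 4)*(j - 3)*(j - 2)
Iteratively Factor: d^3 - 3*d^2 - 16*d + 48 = (d - 3)*(d^2 - 16) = (d - 3)*(d + 4)*(d - 4)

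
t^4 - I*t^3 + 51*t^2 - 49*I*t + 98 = (t - 7*I)*(t - 2*I)*(t + I)*(t + 7*I)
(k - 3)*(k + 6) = k^2 + 3*k - 18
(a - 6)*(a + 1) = a^2 - 5*a - 6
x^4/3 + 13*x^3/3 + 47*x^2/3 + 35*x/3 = x*(x/3 + 1/3)*(x + 5)*(x + 7)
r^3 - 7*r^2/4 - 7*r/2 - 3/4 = (r - 3)*(r + 1/4)*(r + 1)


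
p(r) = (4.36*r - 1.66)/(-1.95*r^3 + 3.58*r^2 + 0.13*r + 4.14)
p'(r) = (4.36*r - 1.66)*(5.85*r^2 - 7.16*r - 0.13)/(-1.95*r^3 + 3.58*r^2 + 0.13*r + 4.14)^2 + 4.36/(-1.95*r^3 + 3.58*r^2 + 0.13*r + 4.14) = (17.004*r^3 - 25.3198*r^2 + 11.8856*r + 18.2662)/(3.8025*r^6 - 13.962*r^5 + 12.3094*r^4 - 15.2152*r^3 + 29.6593*r^2 + 1.0764*r + 17.1396)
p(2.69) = -1.33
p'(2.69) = 3.46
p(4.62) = -0.17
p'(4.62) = 0.10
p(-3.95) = -0.11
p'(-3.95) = -0.05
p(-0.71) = -0.73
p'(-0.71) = -0.21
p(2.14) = 4.51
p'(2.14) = 32.57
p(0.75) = 0.30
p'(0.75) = 0.68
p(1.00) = 0.46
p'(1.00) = 0.63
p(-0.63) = -0.74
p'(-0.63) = -0.10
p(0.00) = -0.40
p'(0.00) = 1.07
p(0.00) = -0.40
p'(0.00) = 1.07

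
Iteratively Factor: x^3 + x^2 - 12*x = (x + 4)*(x^2 - 3*x) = x*(x + 4)*(x - 3)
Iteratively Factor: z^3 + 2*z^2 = (z)*(z^2 + 2*z) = z*(z + 2)*(z)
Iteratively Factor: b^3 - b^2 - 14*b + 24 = (b - 2)*(b^2 + b - 12) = (b - 3)*(b - 2)*(b + 4)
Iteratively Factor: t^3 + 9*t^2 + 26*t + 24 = (t + 3)*(t^2 + 6*t + 8) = (t + 2)*(t + 3)*(t + 4)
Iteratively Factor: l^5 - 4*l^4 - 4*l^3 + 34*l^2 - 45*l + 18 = (l - 1)*(l^4 - 3*l^3 - 7*l^2 + 27*l - 18) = (l - 1)*(l + 3)*(l^3 - 6*l^2 + 11*l - 6) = (l - 2)*(l - 1)*(l + 3)*(l^2 - 4*l + 3) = (l - 3)*(l - 2)*(l - 1)*(l + 3)*(l - 1)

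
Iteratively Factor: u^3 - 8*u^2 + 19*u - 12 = (u - 1)*(u^2 - 7*u + 12) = (u - 3)*(u - 1)*(u - 4)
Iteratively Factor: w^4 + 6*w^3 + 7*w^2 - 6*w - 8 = (w + 2)*(w^3 + 4*w^2 - w - 4) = (w + 2)*(w + 4)*(w^2 - 1) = (w - 1)*(w + 2)*(w + 4)*(w + 1)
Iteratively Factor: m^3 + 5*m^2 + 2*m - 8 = (m + 2)*(m^2 + 3*m - 4) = (m + 2)*(m + 4)*(m - 1)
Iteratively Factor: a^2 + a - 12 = (a + 4)*(a - 3)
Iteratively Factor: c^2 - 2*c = (c)*(c - 2)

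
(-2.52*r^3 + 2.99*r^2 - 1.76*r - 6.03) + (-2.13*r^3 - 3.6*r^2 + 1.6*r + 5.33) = -4.65*r^3 - 0.61*r^2 - 0.16*r - 0.7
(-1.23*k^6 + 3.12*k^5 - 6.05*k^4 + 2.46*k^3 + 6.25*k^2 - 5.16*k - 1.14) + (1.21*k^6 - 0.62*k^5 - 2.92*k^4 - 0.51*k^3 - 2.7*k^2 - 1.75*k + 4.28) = -0.02*k^6 + 2.5*k^5 - 8.97*k^4 + 1.95*k^3 + 3.55*k^2 - 6.91*k + 3.14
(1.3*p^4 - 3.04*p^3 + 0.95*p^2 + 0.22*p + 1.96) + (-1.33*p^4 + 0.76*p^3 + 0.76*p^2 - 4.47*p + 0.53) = -0.03*p^4 - 2.28*p^3 + 1.71*p^2 - 4.25*p + 2.49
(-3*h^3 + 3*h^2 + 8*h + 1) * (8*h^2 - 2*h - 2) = -24*h^5 + 30*h^4 + 64*h^3 - 14*h^2 - 18*h - 2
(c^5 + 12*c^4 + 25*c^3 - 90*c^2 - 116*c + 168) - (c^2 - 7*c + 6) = c^5 + 12*c^4 + 25*c^3 - 91*c^2 - 109*c + 162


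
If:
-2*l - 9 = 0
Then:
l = -9/2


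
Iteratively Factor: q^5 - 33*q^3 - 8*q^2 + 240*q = (q + 4)*(q^4 - 4*q^3 - 17*q^2 + 60*q) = (q + 4)^2*(q^3 - 8*q^2 + 15*q) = (q - 5)*(q + 4)^2*(q^2 - 3*q) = q*(q - 5)*(q + 4)^2*(q - 3)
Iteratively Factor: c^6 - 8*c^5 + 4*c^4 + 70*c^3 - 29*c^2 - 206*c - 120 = (c + 1)*(c^5 - 9*c^4 + 13*c^3 + 57*c^2 - 86*c - 120) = (c + 1)*(c + 2)*(c^4 - 11*c^3 + 35*c^2 - 13*c - 60) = (c + 1)^2*(c + 2)*(c^3 - 12*c^2 + 47*c - 60) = (c - 5)*(c + 1)^2*(c + 2)*(c^2 - 7*c + 12) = (c - 5)*(c - 3)*(c + 1)^2*(c + 2)*(c - 4)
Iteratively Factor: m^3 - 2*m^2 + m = (m)*(m^2 - 2*m + 1) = m*(m - 1)*(m - 1)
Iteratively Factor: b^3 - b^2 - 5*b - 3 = (b + 1)*(b^2 - 2*b - 3) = (b + 1)^2*(b - 3)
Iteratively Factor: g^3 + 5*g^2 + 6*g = (g)*(g^2 + 5*g + 6) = g*(g + 3)*(g + 2)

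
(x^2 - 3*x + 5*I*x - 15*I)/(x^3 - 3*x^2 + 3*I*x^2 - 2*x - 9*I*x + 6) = (x + 5*I)/(x^2 + 3*I*x - 2)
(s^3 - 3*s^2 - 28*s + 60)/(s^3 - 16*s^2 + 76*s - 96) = (s + 5)/(s - 8)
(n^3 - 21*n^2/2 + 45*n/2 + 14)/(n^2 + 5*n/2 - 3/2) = (2*n^3 - 21*n^2 + 45*n + 28)/(2*n^2 + 5*n - 3)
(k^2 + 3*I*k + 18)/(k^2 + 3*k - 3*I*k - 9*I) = (k + 6*I)/(k + 3)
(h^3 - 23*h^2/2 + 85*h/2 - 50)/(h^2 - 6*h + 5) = (h^2 - 13*h/2 + 10)/(h - 1)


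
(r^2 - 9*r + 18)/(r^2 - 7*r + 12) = (r - 6)/(r - 4)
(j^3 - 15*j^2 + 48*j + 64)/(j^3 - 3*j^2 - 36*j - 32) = (j - 8)/(j + 4)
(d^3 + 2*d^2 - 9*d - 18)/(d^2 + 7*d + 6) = (d^3 + 2*d^2 - 9*d - 18)/(d^2 + 7*d + 6)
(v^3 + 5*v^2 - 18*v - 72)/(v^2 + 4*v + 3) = (v^2 + 2*v - 24)/(v + 1)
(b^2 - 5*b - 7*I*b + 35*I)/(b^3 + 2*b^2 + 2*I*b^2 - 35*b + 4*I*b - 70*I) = (b - 7*I)/(b^2 + b*(7 + 2*I) + 14*I)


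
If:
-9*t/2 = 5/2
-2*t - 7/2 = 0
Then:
No Solution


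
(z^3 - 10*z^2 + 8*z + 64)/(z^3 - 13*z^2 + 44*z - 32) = (z + 2)/(z - 1)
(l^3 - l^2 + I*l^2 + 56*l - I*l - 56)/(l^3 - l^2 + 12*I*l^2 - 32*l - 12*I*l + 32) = (l - 7*I)/(l + 4*I)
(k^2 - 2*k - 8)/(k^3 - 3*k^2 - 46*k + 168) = (k + 2)/(k^2 + k - 42)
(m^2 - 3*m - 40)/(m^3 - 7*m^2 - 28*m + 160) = 1/(m - 4)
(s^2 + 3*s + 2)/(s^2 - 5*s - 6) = (s + 2)/(s - 6)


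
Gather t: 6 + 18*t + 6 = 18*t + 12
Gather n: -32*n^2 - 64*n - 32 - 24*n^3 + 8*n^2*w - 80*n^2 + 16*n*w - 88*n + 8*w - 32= -24*n^3 + n^2*(8*w - 112) + n*(16*w - 152) + 8*w - 64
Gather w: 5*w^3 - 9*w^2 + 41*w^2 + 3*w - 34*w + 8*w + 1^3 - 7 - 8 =5*w^3 + 32*w^2 - 23*w - 14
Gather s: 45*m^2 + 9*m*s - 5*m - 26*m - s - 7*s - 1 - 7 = 45*m^2 - 31*m + s*(9*m - 8) - 8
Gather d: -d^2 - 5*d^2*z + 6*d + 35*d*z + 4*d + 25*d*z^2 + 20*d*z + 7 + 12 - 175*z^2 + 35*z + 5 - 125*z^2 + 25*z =d^2*(-5*z - 1) + d*(25*z^2 + 55*z + 10) - 300*z^2 + 60*z + 24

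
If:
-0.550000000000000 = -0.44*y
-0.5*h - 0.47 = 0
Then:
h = -0.94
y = 1.25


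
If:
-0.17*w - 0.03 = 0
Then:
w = -0.18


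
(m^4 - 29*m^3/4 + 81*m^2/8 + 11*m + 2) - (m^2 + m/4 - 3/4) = m^4 - 29*m^3/4 + 73*m^2/8 + 43*m/4 + 11/4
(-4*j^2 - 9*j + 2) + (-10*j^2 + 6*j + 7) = -14*j^2 - 3*j + 9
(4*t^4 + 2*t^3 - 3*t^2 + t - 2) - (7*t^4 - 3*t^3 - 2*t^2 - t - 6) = -3*t^4 + 5*t^3 - t^2 + 2*t + 4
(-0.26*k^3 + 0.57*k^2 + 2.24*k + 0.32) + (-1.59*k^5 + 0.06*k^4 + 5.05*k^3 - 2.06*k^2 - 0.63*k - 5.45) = -1.59*k^5 + 0.06*k^4 + 4.79*k^3 - 1.49*k^2 + 1.61*k - 5.13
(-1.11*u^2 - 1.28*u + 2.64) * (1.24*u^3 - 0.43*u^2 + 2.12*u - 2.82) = -1.3764*u^5 - 1.1099*u^4 + 1.4708*u^3 - 0.7186*u^2 + 9.2064*u - 7.4448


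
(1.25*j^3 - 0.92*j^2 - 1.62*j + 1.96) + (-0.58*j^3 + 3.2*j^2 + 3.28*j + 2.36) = 0.67*j^3 + 2.28*j^2 + 1.66*j + 4.32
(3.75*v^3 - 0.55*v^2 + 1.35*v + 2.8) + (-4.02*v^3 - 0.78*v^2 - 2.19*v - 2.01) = -0.27*v^3 - 1.33*v^2 - 0.84*v + 0.79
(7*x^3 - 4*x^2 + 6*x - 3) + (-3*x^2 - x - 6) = 7*x^3 - 7*x^2 + 5*x - 9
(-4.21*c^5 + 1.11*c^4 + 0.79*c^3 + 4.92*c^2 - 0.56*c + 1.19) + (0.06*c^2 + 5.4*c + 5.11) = -4.21*c^5 + 1.11*c^4 + 0.79*c^3 + 4.98*c^2 + 4.84*c + 6.3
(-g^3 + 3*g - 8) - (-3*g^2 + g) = -g^3 + 3*g^2 + 2*g - 8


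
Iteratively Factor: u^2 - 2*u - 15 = (u - 5)*(u + 3)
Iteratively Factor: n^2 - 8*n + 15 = (n - 3)*(n - 5)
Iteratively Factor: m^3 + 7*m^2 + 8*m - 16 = (m - 1)*(m^2 + 8*m + 16) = (m - 1)*(m + 4)*(m + 4)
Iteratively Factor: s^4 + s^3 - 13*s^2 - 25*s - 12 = (s + 1)*(s^3 - 13*s - 12) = (s - 4)*(s + 1)*(s^2 + 4*s + 3) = (s - 4)*(s + 1)^2*(s + 3)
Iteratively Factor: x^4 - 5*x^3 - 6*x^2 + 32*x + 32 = (x - 4)*(x^3 - x^2 - 10*x - 8) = (x - 4)^2*(x^2 + 3*x + 2) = (x - 4)^2*(x + 1)*(x + 2)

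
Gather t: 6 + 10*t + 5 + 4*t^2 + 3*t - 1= 4*t^2 + 13*t + 10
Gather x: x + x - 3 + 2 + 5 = 2*x + 4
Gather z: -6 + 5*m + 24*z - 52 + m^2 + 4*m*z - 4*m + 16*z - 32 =m^2 + m + z*(4*m + 40) - 90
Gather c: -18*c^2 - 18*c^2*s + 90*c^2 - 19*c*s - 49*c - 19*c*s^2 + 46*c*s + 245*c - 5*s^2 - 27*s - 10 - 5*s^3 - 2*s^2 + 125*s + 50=c^2*(72 - 18*s) + c*(-19*s^2 + 27*s + 196) - 5*s^3 - 7*s^2 + 98*s + 40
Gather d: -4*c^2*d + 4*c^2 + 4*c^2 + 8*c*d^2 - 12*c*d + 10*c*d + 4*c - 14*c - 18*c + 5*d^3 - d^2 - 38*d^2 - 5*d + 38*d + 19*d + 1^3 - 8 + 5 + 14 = 8*c^2 - 28*c + 5*d^3 + d^2*(8*c - 39) + d*(-4*c^2 - 2*c + 52) + 12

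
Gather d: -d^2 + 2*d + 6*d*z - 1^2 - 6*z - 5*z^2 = -d^2 + d*(6*z + 2) - 5*z^2 - 6*z - 1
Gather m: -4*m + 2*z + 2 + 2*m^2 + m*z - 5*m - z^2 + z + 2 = 2*m^2 + m*(z - 9) - z^2 + 3*z + 4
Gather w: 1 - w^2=1 - w^2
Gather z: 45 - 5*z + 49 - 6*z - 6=88 - 11*z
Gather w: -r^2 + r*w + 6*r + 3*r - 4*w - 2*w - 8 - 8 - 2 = -r^2 + 9*r + w*(r - 6) - 18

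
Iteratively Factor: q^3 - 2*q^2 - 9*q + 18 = (q - 3)*(q^2 + q - 6) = (q - 3)*(q - 2)*(q + 3)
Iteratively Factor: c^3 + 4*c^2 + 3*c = (c + 1)*(c^2 + 3*c) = (c + 1)*(c + 3)*(c)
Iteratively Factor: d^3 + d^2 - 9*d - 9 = (d + 1)*(d^2 - 9) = (d - 3)*(d + 1)*(d + 3)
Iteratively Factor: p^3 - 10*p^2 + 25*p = (p)*(p^2 - 10*p + 25) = p*(p - 5)*(p - 5)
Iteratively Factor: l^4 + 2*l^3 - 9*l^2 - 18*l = (l + 3)*(l^3 - l^2 - 6*l) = (l + 2)*(l + 3)*(l^2 - 3*l) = (l - 3)*(l + 2)*(l + 3)*(l)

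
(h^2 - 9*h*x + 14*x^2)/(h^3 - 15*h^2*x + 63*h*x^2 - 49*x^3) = (h - 2*x)/(h^2 - 8*h*x + 7*x^2)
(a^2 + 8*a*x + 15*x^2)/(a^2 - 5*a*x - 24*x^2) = (-a - 5*x)/(-a + 8*x)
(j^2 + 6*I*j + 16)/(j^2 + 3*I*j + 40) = (j - 2*I)/(j - 5*I)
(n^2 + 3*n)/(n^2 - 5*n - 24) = n/(n - 8)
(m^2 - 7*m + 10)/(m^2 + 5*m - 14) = (m - 5)/(m + 7)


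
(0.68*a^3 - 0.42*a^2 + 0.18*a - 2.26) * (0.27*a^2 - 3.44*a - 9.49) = 0.1836*a^5 - 2.4526*a^4 - 4.9598*a^3 + 2.7564*a^2 + 6.0662*a + 21.4474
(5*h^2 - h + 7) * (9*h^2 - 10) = 45*h^4 - 9*h^3 + 13*h^2 + 10*h - 70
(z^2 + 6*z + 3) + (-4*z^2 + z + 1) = -3*z^2 + 7*z + 4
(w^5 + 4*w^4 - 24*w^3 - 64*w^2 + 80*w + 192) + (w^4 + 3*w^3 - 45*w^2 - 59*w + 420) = w^5 + 5*w^4 - 21*w^3 - 109*w^2 + 21*w + 612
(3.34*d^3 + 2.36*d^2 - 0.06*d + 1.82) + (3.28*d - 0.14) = 3.34*d^3 + 2.36*d^2 + 3.22*d + 1.68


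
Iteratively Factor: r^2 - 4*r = (r)*(r - 4)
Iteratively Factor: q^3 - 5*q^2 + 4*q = (q - 1)*(q^2 - 4*q) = q*(q - 1)*(q - 4)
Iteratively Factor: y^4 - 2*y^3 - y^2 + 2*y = (y)*(y^3 - 2*y^2 - y + 2) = y*(y - 1)*(y^2 - y - 2) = y*(y - 1)*(y + 1)*(y - 2)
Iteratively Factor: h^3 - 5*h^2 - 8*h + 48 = (h + 3)*(h^2 - 8*h + 16) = (h - 4)*(h + 3)*(h - 4)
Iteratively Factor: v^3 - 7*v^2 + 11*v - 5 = (v - 5)*(v^2 - 2*v + 1) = (v - 5)*(v - 1)*(v - 1)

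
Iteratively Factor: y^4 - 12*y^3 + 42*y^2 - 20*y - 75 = (y - 5)*(y^3 - 7*y^2 + 7*y + 15) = (y - 5)*(y - 3)*(y^2 - 4*y - 5) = (y - 5)^2*(y - 3)*(y + 1)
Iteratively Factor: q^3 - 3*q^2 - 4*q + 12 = (q - 3)*(q^2 - 4) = (q - 3)*(q - 2)*(q + 2)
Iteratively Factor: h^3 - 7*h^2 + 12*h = (h - 3)*(h^2 - 4*h) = (h - 4)*(h - 3)*(h)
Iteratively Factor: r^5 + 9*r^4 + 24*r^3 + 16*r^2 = (r)*(r^4 + 9*r^3 + 24*r^2 + 16*r) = r*(r + 4)*(r^3 + 5*r^2 + 4*r) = r*(r + 1)*(r + 4)*(r^2 + 4*r) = r*(r + 1)*(r + 4)^2*(r)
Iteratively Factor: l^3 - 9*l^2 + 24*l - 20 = (l - 2)*(l^2 - 7*l + 10) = (l - 2)^2*(l - 5)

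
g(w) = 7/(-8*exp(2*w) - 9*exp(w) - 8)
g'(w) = 7*(16*exp(2*w) + 9*exp(w))/(-8*exp(2*w) - 9*exp(w) - 8)^2 = (112*exp(w) + 63)*exp(w)/(8*exp(2*w) + 9*exp(w) + 8)^2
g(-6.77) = -0.87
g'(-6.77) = 0.00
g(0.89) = -0.09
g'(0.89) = 0.14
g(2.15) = -0.01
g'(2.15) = 0.02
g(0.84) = -0.10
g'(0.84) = 0.14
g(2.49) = -0.01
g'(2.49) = 0.01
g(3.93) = -0.00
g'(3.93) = 0.00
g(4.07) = -0.00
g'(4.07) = 0.00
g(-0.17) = -0.33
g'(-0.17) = 0.29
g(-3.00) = -0.83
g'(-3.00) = 0.05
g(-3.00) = -0.83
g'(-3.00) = 0.05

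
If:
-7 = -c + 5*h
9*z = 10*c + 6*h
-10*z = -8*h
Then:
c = -21/122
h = -175/122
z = -70/61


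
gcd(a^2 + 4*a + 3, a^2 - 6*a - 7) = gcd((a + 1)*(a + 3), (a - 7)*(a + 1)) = a + 1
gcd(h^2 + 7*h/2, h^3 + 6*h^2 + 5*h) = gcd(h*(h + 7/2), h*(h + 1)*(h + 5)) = h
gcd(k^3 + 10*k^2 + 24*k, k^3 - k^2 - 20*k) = k^2 + 4*k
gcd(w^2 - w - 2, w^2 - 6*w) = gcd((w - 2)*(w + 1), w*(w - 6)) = 1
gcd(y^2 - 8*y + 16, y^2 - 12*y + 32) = y - 4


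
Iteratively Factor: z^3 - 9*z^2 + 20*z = (z - 4)*(z^2 - 5*z) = (z - 5)*(z - 4)*(z)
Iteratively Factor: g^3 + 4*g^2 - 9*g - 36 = (g + 3)*(g^2 + g - 12) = (g + 3)*(g + 4)*(g - 3)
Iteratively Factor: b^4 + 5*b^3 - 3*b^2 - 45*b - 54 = (b - 3)*(b^3 + 8*b^2 + 21*b + 18) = (b - 3)*(b + 3)*(b^2 + 5*b + 6) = (b - 3)*(b + 3)^2*(b + 2)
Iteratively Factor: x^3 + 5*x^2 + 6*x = (x)*(x^2 + 5*x + 6) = x*(x + 3)*(x + 2)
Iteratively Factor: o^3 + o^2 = (o)*(o^2 + o) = o*(o + 1)*(o)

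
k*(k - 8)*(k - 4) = k^3 - 12*k^2 + 32*k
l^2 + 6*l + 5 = (l + 1)*(l + 5)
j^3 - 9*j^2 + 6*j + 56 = (j - 7)*(j - 4)*(j + 2)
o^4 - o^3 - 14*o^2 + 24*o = o*(o - 3)*(o - 2)*(o + 4)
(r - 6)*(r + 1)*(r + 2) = r^3 - 3*r^2 - 16*r - 12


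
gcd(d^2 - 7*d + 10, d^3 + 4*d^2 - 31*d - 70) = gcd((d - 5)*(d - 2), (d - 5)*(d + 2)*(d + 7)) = d - 5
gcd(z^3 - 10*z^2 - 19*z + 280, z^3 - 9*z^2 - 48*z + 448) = z - 8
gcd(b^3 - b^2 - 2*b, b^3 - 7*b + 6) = b - 2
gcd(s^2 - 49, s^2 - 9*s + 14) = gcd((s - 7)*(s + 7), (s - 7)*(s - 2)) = s - 7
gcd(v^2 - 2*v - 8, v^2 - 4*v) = v - 4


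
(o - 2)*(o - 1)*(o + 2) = o^3 - o^2 - 4*o + 4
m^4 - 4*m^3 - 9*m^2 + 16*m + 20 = (m - 5)*(m - 2)*(m + 1)*(m + 2)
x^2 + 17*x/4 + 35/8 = (x + 7/4)*(x + 5/2)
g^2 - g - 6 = (g - 3)*(g + 2)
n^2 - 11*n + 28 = (n - 7)*(n - 4)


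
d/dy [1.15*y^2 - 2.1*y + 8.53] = 2.3*y - 2.1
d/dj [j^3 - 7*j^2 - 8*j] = 3*j^2 - 14*j - 8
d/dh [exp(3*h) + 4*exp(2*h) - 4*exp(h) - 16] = (3*exp(2*h) + 8*exp(h) - 4)*exp(h)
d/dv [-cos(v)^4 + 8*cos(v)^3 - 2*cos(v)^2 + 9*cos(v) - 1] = (7*cos(v) - 12*cos(2*v) + cos(3*v) - 21)*sin(v)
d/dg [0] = 0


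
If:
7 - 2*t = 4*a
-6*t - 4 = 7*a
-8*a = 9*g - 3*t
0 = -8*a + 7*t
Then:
No Solution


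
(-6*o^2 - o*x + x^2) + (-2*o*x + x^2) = -6*o^2 - 3*o*x + 2*x^2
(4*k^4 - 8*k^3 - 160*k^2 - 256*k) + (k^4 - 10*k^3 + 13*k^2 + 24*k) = 5*k^4 - 18*k^3 - 147*k^2 - 232*k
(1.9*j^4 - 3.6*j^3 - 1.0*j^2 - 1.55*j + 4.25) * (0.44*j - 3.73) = 0.836*j^5 - 8.671*j^4 + 12.988*j^3 + 3.048*j^2 + 7.6515*j - 15.8525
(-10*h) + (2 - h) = 2 - 11*h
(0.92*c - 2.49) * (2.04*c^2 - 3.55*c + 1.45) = 1.8768*c^3 - 8.3456*c^2 + 10.1735*c - 3.6105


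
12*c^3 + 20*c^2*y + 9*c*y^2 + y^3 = (c + y)*(2*c + y)*(6*c + y)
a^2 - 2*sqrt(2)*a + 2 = (a - sqrt(2))^2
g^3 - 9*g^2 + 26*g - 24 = (g - 4)*(g - 3)*(g - 2)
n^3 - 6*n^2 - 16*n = n*(n - 8)*(n + 2)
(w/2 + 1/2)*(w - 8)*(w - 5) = w^3/2 - 6*w^2 + 27*w/2 + 20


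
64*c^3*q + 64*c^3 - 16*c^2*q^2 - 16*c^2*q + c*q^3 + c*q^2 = (-8*c + q)^2*(c*q + c)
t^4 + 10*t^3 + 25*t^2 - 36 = (t - 1)*(t + 2)*(t + 3)*(t + 6)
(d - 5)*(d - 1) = d^2 - 6*d + 5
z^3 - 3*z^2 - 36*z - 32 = (z - 8)*(z + 1)*(z + 4)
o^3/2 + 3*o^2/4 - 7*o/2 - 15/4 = (o/2 + 1/2)*(o - 5/2)*(o + 3)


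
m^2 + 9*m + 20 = (m + 4)*(m + 5)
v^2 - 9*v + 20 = (v - 5)*(v - 4)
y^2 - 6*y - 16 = (y - 8)*(y + 2)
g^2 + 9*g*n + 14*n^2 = (g + 2*n)*(g + 7*n)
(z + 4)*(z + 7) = z^2 + 11*z + 28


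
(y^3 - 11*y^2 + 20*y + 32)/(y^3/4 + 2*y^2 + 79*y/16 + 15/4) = 16*(y^3 - 11*y^2 + 20*y + 32)/(4*y^3 + 32*y^2 + 79*y + 60)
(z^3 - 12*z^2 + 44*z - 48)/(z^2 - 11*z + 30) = (z^2 - 6*z + 8)/(z - 5)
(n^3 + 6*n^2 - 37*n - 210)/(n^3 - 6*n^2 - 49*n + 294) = (n + 5)/(n - 7)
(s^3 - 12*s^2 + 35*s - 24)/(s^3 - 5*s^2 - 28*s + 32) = (s - 3)/(s + 4)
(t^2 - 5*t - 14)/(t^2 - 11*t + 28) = (t + 2)/(t - 4)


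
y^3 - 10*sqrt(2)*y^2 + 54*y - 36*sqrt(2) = (y - 6*sqrt(2))*(y - 3*sqrt(2))*(y - sqrt(2))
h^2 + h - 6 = (h - 2)*(h + 3)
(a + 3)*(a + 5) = a^2 + 8*a + 15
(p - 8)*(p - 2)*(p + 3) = p^3 - 7*p^2 - 14*p + 48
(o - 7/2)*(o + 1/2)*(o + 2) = o^3 - o^2 - 31*o/4 - 7/2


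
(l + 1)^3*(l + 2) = l^4 + 5*l^3 + 9*l^2 + 7*l + 2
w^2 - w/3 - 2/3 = (w - 1)*(w + 2/3)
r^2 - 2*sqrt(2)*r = r*(r - 2*sqrt(2))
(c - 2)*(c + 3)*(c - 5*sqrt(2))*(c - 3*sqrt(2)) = c^4 - 8*sqrt(2)*c^3 + c^3 - 8*sqrt(2)*c^2 + 24*c^2 + 30*c + 48*sqrt(2)*c - 180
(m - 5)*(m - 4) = m^2 - 9*m + 20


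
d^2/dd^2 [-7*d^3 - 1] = -42*d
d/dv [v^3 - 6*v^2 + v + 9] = 3*v^2 - 12*v + 1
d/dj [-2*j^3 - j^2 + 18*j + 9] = -6*j^2 - 2*j + 18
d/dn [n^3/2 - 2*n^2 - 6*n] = 3*n^2/2 - 4*n - 6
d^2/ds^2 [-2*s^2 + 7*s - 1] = -4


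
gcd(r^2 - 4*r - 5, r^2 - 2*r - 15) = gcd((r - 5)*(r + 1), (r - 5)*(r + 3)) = r - 5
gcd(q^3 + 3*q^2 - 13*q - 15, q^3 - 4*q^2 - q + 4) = q + 1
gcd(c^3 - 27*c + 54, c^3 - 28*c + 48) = c + 6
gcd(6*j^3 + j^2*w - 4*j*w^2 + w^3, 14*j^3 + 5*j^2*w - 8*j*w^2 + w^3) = -2*j^2 - j*w + w^2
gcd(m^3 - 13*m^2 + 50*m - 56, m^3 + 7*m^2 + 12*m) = 1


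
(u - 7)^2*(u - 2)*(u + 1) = u^4 - 15*u^3 + 61*u^2 - 21*u - 98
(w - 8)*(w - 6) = w^2 - 14*w + 48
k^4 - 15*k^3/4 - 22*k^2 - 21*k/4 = k*(k - 7)*(k + 1/4)*(k + 3)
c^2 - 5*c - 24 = (c - 8)*(c + 3)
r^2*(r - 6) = r^3 - 6*r^2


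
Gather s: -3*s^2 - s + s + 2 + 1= 3 - 3*s^2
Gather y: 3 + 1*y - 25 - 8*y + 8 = -7*y - 14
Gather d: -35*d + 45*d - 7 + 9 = 10*d + 2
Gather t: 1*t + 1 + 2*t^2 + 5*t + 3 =2*t^2 + 6*t + 4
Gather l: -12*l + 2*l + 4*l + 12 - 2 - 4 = 6 - 6*l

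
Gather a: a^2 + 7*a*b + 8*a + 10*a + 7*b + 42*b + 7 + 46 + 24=a^2 + a*(7*b + 18) + 49*b + 77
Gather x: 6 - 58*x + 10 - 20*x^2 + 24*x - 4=-20*x^2 - 34*x + 12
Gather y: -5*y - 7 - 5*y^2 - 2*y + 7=-5*y^2 - 7*y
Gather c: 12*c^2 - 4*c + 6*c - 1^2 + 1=12*c^2 + 2*c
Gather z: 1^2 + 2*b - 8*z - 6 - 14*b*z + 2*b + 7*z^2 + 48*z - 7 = 4*b + 7*z^2 + z*(40 - 14*b) - 12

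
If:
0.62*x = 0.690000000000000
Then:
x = 1.11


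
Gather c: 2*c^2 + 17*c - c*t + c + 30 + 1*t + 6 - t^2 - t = 2*c^2 + c*(18 - t) - t^2 + 36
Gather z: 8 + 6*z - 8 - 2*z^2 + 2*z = -2*z^2 + 8*z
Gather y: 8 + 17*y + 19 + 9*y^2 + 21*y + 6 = 9*y^2 + 38*y + 33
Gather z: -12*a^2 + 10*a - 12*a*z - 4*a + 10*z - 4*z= -12*a^2 + 6*a + z*(6 - 12*a)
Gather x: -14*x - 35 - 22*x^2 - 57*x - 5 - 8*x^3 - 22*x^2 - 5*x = -8*x^3 - 44*x^2 - 76*x - 40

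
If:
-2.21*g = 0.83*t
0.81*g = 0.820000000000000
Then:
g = 1.01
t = -2.70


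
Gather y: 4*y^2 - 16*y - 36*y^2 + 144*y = -32*y^2 + 128*y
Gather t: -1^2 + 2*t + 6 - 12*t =5 - 10*t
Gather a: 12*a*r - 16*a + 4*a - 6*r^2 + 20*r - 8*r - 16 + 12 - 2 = a*(12*r - 12) - 6*r^2 + 12*r - 6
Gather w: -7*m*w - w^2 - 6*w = -w^2 + w*(-7*m - 6)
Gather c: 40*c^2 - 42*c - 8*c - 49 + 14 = 40*c^2 - 50*c - 35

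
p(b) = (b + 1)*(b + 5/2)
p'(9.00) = 21.50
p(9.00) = 115.00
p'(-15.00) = -26.50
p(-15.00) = 175.00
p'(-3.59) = -3.68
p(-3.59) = 2.82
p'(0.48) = 4.46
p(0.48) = 4.41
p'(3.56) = 10.62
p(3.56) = 27.63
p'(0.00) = 3.50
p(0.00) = 2.50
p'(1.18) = 5.86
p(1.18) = 8.02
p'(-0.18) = 3.14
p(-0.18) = 1.90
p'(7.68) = 18.86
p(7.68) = 88.36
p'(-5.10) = -6.70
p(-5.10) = 10.66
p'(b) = 2*b + 7/2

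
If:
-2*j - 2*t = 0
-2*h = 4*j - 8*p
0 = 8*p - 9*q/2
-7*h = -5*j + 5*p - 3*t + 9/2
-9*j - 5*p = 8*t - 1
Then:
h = -65/113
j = 111/226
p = 23/226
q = 184/1017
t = -111/226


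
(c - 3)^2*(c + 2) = c^3 - 4*c^2 - 3*c + 18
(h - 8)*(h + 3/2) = h^2 - 13*h/2 - 12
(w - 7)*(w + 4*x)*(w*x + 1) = w^3*x + 4*w^2*x^2 - 7*w^2*x + w^2 - 28*w*x^2 + 4*w*x - 7*w - 28*x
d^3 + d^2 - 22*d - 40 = (d - 5)*(d + 2)*(d + 4)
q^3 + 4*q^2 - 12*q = q*(q - 2)*(q + 6)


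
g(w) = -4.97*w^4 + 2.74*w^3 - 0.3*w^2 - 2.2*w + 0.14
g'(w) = -19.88*w^3 + 8.22*w^2 - 0.6*w - 2.2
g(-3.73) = -1100.06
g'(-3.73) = 1146.08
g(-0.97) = -4.91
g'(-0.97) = 24.26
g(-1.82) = -67.90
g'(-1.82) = 145.97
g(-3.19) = -599.50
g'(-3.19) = 728.70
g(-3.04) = -497.40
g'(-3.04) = 634.11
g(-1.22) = -13.61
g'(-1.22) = 46.87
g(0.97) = -4.18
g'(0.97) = -13.19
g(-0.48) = 0.56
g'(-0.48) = 2.18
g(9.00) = -30654.67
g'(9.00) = -13834.30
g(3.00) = -337.75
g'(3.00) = -466.78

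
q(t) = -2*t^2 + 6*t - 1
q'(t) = 6 - 4*t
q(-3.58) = -48.11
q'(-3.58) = 20.32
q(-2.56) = -29.47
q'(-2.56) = 16.24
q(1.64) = 3.46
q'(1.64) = -0.56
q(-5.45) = -93.10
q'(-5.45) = 27.80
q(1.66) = 3.45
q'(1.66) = -0.64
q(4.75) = -17.62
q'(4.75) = -13.00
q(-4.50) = -68.50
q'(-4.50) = 24.00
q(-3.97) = -56.34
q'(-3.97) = 21.88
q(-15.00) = -541.00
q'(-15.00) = 66.00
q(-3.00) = -37.00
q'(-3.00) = 18.00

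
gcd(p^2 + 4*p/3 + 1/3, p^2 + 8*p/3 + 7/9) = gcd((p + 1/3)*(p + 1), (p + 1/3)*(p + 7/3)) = p + 1/3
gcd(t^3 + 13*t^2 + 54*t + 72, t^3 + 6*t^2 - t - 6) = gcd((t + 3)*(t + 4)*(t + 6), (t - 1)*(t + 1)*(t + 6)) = t + 6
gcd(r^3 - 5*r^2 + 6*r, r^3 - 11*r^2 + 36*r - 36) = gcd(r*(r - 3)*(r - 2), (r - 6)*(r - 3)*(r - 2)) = r^2 - 5*r + 6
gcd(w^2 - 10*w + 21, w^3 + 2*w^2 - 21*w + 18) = w - 3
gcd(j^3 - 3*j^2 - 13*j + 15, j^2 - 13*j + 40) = j - 5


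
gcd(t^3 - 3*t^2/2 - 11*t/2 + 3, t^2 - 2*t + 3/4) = t - 1/2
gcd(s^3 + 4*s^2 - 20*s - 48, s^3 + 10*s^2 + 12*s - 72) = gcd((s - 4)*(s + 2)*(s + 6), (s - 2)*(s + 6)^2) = s + 6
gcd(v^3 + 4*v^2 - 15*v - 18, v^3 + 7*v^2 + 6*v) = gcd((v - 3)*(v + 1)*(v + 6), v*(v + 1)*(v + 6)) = v^2 + 7*v + 6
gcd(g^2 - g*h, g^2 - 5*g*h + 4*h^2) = g - h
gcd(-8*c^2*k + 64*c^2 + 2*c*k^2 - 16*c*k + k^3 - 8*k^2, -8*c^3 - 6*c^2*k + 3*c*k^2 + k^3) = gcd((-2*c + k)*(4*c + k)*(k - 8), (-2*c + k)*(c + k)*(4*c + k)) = 8*c^2 - 2*c*k - k^2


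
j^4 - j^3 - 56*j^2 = j^2*(j - 8)*(j + 7)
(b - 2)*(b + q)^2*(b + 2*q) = b^4 + 4*b^3*q - 2*b^3 + 5*b^2*q^2 - 8*b^2*q + 2*b*q^3 - 10*b*q^2 - 4*q^3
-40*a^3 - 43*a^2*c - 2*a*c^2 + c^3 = (-8*a + c)*(a + c)*(5*a + c)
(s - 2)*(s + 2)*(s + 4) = s^3 + 4*s^2 - 4*s - 16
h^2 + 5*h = h*(h + 5)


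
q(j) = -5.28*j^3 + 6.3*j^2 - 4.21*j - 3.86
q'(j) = -15.84*j^2 + 12.6*j - 4.21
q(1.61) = -16.34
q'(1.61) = -24.98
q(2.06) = -31.95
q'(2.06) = -45.47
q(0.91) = -6.45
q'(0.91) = -5.86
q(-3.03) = 213.62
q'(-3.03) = -187.81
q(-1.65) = 43.96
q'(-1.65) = -68.12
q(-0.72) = 4.41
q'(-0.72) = -21.49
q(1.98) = -28.48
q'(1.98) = -41.36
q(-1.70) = 47.44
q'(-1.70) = -71.41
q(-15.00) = 19296.79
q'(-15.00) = -3757.21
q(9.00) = -3380.57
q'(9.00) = -1173.85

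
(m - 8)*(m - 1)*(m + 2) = m^3 - 7*m^2 - 10*m + 16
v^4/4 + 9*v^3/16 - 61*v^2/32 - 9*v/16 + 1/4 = (v/4 + 1)*(v - 2)*(v - 1/4)*(v + 1/2)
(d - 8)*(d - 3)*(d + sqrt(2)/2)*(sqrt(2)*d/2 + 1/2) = sqrt(2)*d^4/2 - 11*sqrt(2)*d^3/2 + d^3 - 11*d^2 + 49*sqrt(2)*d^2/4 - 11*sqrt(2)*d/4 + 24*d + 6*sqrt(2)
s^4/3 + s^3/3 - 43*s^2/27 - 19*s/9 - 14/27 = (s/3 + 1/3)*(s - 7/3)*(s + 1/3)*(s + 2)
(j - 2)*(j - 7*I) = j^2 - 2*j - 7*I*j + 14*I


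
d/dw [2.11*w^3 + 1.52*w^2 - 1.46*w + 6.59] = 6.33*w^2 + 3.04*w - 1.46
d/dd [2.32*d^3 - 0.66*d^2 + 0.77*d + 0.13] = 6.96*d^2 - 1.32*d + 0.77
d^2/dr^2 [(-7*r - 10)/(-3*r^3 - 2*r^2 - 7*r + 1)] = 2*(189*r^5 + 666*r^4 + 361*r^3 + 876*r^2 + 552*r + 559)/(27*r^9 + 54*r^8 + 225*r^7 + 233*r^6 + 489*r^5 + 156*r^4 + 268*r^3 - 141*r^2 + 21*r - 1)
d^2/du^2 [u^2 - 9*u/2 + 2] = 2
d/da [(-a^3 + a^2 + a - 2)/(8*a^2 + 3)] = (-8*a^4 - 17*a^2 + 38*a + 3)/(64*a^4 + 48*a^2 + 9)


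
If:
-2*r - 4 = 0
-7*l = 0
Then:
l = 0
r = -2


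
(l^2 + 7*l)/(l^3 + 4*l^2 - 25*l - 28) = l/(l^2 - 3*l - 4)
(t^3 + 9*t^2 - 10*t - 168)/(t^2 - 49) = (t^2 + 2*t - 24)/(t - 7)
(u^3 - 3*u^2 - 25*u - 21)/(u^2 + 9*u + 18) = (u^2 - 6*u - 7)/(u + 6)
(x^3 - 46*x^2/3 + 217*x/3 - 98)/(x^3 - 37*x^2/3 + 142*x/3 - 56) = (x - 7)/(x - 4)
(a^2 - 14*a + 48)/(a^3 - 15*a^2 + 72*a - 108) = (a - 8)/(a^2 - 9*a + 18)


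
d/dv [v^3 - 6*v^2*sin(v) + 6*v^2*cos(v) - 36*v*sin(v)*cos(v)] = -6*sqrt(2)*v^2*sin(v + pi/4) + 3*v^2 - 36*v*cos(2*v) + 12*sqrt(2)*v*cos(v + pi/4) - 18*sin(2*v)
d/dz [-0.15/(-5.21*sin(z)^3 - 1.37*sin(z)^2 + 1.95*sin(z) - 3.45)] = (-2.3445*sin(z)^2 - 0.411*sin(z) + 0.2925)*cos(z)/(5.21*sin(z)^3 + 1.37*sin(z)^2 - 1.95*sin(z) + 3.45)^2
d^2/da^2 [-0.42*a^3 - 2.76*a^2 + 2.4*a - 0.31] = -2.52*a - 5.52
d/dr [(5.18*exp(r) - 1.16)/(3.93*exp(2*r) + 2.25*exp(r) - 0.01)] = (-20.3574*exp(2*r) + 9.1176*exp(r) + 2.5582)*exp(r)/(15.4449*exp(4*r) + 17.685*exp(3*r) + 4.9839*exp(2*r) - 0.045*exp(r) + 0.0001)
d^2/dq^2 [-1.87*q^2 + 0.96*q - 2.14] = -3.74000000000000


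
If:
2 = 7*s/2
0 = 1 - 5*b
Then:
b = 1/5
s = 4/7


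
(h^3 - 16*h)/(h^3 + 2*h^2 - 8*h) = (h - 4)/(h - 2)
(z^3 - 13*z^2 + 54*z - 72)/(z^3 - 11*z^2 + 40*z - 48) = (z - 6)/(z - 4)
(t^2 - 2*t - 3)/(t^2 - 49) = (t^2 - 2*t - 3)/(t^2 - 49)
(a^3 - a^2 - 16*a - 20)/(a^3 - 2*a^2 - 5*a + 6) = (a^2 - 3*a - 10)/(a^2 - 4*a + 3)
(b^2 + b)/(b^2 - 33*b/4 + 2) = 4*b*(b + 1)/(4*b^2 - 33*b + 8)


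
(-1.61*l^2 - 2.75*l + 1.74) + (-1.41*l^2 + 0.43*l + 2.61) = -3.02*l^2 - 2.32*l + 4.35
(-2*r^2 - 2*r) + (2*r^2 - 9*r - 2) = -11*r - 2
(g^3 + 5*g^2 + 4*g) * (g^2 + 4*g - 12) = g^5 + 9*g^4 + 12*g^3 - 44*g^2 - 48*g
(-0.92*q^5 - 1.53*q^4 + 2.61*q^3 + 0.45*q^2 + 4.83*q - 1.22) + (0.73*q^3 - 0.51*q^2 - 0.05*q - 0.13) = -0.92*q^5 - 1.53*q^4 + 3.34*q^3 - 0.06*q^2 + 4.78*q - 1.35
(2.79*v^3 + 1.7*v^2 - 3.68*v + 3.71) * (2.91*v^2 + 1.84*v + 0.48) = 8.1189*v^5 + 10.0806*v^4 - 6.2416*v^3 + 4.8409*v^2 + 5.06*v + 1.7808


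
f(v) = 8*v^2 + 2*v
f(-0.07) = -0.10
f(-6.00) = 276.00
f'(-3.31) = -50.96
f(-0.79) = 3.41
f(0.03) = 0.07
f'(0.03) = 2.48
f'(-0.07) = 0.88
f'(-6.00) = -94.00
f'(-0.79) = -10.64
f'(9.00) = 146.00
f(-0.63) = 1.92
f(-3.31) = 81.03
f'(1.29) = 22.64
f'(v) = 16*v + 2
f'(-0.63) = -8.08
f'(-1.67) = -24.72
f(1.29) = 15.89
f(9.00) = 666.00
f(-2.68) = 52.10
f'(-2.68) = -40.88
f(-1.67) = 18.97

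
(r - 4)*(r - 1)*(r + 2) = r^3 - 3*r^2 - 6*r + 8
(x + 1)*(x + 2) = x^2 + 3*x + 2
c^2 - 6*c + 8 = (c - 4)*(c - 2)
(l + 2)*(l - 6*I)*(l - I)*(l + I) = l^4 + 2*l^3 - 6*I*l^3 + l^2 - 12*I*l^2 + 2*l - 6*I*l - 12*I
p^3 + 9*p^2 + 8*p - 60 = (p - 2)*(p + 5)*(p + 6)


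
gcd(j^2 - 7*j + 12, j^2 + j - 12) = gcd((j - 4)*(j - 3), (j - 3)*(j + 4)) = j - 3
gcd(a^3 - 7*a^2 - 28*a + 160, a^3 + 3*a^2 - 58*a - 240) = a^2 - 3*a - 40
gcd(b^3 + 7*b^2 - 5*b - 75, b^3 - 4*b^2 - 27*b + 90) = b^2 + 2*b - 15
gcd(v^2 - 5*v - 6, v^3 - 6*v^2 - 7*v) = v + 1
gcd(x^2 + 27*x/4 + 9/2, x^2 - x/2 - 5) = 1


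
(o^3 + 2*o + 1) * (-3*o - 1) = -3*o^4 - o^3 - 6*o^2 - 5*o - 1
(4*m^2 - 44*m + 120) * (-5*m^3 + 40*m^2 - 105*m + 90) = -20*m^5 + 380*m^4 - 2780*m^3 + 9780*m^2 - 16560*m + 10800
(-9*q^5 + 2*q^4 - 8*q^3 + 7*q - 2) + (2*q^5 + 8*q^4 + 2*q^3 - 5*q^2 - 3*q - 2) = -7*q^5 + 10*q^4 - 6*q^3 - 5*q^2 + 4*q - 4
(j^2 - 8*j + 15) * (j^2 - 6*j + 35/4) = j^4 - 14*j^3 + 287*j^2/4 - 160*j + 525/4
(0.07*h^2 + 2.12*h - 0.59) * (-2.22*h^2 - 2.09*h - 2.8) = -0.1554*h^4 - 4.8527*h^3 - 3.317*h^2 - 4.7029*h + 1.652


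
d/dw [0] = 0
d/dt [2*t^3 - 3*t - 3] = 6*t^2 - 3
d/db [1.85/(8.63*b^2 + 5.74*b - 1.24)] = (-31.931*b - 10.619)/(8.63*b^2 + 5.74*b - 1.24)^2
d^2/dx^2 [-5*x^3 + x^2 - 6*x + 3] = 2 - 30*x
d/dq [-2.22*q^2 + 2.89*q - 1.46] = 2.89 - 4.44*q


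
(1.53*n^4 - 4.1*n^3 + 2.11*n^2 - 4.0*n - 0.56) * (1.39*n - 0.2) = 2.1267*n^5 - 6.005*n^4 + 3.7529*n^3 - 5.982*n^2 + 0.0216000000000001*n + 0.112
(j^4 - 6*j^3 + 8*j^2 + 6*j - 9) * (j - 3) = j^5 - 9*j^4 + 26*j^3 - 18*j^2 - 27*j + 27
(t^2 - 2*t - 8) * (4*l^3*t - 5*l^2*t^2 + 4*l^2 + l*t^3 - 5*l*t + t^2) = 4*l^3*t^3 - 8*l^3*t^2 - 32*l^3*t - 5*l^2*t^4 + 10*l^2*t^3 + 44*l^2*t^2 - 8*l^2*t - 32*l^2 + l*t^5 - 2*l*t^4 - 13*l*t^3 + 10*l*t^2 + 40*l*t + t^4 - 2*t^3 - 8*t^2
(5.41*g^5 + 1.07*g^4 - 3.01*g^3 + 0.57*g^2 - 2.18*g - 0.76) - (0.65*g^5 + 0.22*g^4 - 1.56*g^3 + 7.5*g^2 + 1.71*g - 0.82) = 4.76*g^5 + 0.85*g^4 - 1.45*g^3 - 6.93*g^2 - 3.89*g + 0.0599999999999999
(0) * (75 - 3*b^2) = 0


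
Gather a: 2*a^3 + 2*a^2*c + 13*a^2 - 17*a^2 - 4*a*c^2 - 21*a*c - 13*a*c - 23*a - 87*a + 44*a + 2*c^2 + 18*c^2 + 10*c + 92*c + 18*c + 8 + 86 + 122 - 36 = 2*a^3 + a^2*(2*c - 4) + a*(-4*c^2 - 34*c - 66) + 20*c^2 + 120*c + 180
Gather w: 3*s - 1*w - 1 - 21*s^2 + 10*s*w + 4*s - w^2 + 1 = -21*s^2 + 7*s - w^2 + w*(10*s - 1)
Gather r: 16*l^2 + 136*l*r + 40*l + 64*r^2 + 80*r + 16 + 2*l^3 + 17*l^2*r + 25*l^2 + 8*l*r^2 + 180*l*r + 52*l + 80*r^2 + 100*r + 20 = 2*l^3 + 41*l^2 + 92*l + r^2*(8*l + 144) + r*(17*l^2 + 316*l + 180) + 36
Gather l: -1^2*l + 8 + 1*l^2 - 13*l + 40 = l^2 - 14*l + 48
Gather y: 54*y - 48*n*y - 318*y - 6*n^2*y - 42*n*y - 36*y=y*(-6*n^2 - 90*n - 300)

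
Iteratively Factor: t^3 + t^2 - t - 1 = (t + 1)*(t^2 - 1) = (t - 1)*(t + 1)*(t + 1)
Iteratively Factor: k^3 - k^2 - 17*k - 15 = (k + 1)*(k^2 - 2*k - 15) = (k - 5)*(k + 1)*(k + 3)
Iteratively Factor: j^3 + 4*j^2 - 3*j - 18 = (j - 2)*(j^2 + 6*j + 9) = (j - 2)*(j + 3)*(j + 3)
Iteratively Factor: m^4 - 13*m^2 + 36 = (m - 3)*(m^3 + 3*m^2 - 4*m - 12) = (m - 3)*(m + 3)*(m^2 - 4) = (m - 3)*(m + 2)*(m + 3)*(m - 2)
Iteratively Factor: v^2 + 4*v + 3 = (v + 3)*(v + 1)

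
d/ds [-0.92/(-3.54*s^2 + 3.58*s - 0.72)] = (3.2936 - 6.5136*s)/(3.54*s^2 - 3.58*s + 0.72)^2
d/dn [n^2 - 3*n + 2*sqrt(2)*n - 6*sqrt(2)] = 2*n - 3 + 2*sqrt(2)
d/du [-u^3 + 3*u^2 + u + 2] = -3*u^2 + 6*u + 1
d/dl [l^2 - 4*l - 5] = 2*l - 4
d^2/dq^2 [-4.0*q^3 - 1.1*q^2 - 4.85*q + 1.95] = -24.0*q - 2.2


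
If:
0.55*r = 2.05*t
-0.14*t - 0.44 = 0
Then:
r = -11.71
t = -3.14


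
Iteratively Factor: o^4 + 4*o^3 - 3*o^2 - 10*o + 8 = (o + 4)*(o^3 - 3*o + 2) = (o - 1)*(o + 4)*(o^2 + o - 2) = (o - 1)^2*(o + 4)*(o + 2)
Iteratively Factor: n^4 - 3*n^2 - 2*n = (n)*(n^3 - 3*n - 2) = n*(n + 1)*(n^2 - n - 2) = n*(n - 2)*(n + 1)*(n + 1)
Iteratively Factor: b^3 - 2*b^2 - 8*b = (b - 4)*(b^2 + 2*b) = (b - 4)*(b + 2)*(b)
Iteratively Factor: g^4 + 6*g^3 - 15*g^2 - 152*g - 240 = (g + 4)*(g^3 + 2*g^2 - 23*g - 60) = (g - 5)*(g + 4)*(g^2 + 7*g + 12) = (g - 5)*(g + 4)^2*(g + 3)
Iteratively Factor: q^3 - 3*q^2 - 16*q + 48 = (q - 4)*(q^2 + q - 12) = (q - 4)*(q - 3)*(q + 4)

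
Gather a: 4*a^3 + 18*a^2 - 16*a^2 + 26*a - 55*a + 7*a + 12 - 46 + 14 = 4*a^3 + 2*a^2 - 22*a - 20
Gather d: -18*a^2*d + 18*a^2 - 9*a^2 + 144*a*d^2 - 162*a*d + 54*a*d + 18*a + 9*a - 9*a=9*a^2 + 144*a*d^2 + 18*a + d*(-18*a^2 - 108*a)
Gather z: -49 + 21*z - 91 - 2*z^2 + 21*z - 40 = -2*z^2 + 42*z - 180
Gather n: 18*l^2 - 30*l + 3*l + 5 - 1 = 18*l^2 - 27*l + 4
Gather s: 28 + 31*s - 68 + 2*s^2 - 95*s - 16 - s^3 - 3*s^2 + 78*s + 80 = -s^3 - s^2 + 14*s + 24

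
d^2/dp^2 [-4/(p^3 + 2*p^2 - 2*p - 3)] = 8*((3*p + 2)*(p^3 + 2*p^2 - 2*p - 3) - (3*p^2 + 4*p - 2)^2)/(p^3 + 2*p^2 - 2*p - 3)^3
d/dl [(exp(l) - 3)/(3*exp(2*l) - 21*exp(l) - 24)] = (-(exp(l) - 3)*(2*exp(l) - 7) + exp(2*l) - 7*exp(l) - 8)*exp(l)/(3*(-exp(2*l) + 7*exp(l) + 8)^2)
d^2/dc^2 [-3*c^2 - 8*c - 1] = -6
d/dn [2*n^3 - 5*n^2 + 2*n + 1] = 6*n^2 - 10*n + 2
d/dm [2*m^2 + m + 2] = 4*m + 1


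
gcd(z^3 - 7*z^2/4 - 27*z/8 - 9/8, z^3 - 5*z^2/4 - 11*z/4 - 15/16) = z^2 + 5*z/4 + 3/8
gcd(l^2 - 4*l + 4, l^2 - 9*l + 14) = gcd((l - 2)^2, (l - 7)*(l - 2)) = l - 2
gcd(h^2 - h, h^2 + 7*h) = h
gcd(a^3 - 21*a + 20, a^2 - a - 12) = a - 4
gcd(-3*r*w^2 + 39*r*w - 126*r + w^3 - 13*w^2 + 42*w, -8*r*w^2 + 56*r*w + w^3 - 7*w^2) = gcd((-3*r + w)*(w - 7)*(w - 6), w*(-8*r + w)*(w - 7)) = w - 7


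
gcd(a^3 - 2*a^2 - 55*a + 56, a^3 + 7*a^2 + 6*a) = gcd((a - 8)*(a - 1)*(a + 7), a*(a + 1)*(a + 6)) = 1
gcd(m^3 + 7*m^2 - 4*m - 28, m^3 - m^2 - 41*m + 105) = m + 7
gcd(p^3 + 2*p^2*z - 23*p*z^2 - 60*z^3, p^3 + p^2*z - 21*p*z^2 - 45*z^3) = -p^2 + 2*p*z + 15*z^2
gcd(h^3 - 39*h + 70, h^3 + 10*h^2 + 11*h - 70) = h^2 + 5*h - 14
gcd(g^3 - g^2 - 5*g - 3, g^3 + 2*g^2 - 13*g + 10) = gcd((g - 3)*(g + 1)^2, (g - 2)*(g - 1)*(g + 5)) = 1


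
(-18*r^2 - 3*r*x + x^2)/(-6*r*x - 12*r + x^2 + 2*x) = (3*r + x)/(x + 2)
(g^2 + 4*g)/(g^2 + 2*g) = (g + 4)/(g + 2)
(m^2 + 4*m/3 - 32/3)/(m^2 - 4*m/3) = (3*m^2 + 4*m - 32)/(m*(3*m - 4))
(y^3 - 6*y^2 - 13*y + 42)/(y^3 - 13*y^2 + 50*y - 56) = (y + 3)/(y - 4)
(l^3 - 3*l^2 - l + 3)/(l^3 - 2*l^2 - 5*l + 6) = (l + 1)/(l + 2)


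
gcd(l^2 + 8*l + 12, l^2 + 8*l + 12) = l^2 + 8*l + 12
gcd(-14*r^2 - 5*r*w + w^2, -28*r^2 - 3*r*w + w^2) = 7*r - w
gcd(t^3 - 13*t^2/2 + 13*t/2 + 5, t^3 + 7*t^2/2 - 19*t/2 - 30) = 1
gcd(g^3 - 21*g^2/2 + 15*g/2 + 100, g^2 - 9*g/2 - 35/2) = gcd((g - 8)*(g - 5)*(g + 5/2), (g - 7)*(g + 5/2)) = g + 5/2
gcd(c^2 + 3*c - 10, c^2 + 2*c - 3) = 1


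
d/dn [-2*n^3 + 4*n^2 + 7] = 2*n*(4 - 3*n)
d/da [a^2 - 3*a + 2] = 2*a - 3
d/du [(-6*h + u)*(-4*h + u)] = -10*h + 2*u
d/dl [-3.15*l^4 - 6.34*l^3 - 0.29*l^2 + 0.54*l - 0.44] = -12.6*l^3 - 19.02*l^2 - 0.58*l + 0.54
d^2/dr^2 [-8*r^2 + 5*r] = -16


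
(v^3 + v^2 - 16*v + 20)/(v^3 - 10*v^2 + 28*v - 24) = (v + 5)/(v - 6)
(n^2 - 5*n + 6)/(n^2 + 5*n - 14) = (n - 3)/(n + 7)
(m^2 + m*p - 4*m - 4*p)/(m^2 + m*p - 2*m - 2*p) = (m - 4)/(m - 2)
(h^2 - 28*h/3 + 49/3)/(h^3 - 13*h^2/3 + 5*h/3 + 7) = (h - 7)/(h^2 - 2*h - 3)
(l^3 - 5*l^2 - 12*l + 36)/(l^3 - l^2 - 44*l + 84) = (l + 3)/(l + 7)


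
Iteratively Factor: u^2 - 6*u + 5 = (u - 1)*(u - 5)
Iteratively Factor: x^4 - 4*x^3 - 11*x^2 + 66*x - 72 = (x - 3)*(x^3 - x^2 - 14*x + 24) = (x - 3)*(x - 2)*(x^2 + x - 12) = (x - 3)^2*(x - 2)*(x + 4)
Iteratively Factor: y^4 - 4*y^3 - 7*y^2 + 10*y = (y - 5)*(y^3 + y^2 - 2*y) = (y - 5)*(y + 2)*(y^2 - y) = y*(y - 5)*(y + 2)*(y - 1)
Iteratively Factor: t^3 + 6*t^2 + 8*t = (t + 2)*(t^2 + 4*t) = (t + 2)*(t + 4)*(t)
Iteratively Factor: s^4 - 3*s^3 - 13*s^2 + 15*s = (s - 1)*(s^3 - 2*s^2 - 15*s) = (s - 5)*(s - 1)*(s^2 + 3*s) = (s - 5)*(s - 1)*(s + 3)*(s)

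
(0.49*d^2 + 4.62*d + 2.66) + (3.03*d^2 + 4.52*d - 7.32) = 3.52*d^2 + 9.14*d - 4.66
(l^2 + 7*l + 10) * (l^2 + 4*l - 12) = l^4 + 11*l^3 + 26*l^2 - 44*l - 120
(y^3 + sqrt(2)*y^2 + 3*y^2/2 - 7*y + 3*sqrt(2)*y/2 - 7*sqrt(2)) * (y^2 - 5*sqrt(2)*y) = y^5 - 4*sqrt(2)*y^4 + 3*y^4/2 - 17*y^3 - 6*sqrt(2)*y^3 - 15*y^2 + 28*sqrt(2)*y^2 + 70*y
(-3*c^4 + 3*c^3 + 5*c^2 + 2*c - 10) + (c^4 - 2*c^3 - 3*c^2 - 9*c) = -2*c^4 + c^3 + 2*c^2 - 7*c - 10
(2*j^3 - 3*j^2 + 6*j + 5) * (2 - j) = -2*j^4 + 7*j^3 - 12*j^2 + 7*j + 10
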